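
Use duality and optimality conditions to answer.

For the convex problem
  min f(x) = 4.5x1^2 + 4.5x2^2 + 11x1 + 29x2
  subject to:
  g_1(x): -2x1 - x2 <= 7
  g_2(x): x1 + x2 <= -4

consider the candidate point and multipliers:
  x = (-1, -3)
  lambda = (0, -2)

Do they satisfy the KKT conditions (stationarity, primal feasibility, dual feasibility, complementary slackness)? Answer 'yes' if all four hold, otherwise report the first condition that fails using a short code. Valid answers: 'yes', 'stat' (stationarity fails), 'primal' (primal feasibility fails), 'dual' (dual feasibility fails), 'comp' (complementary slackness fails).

Gradient of f: grad f(x) = Q x + c = (2, 2)
Constraint values g_i(x) = a_i^T x - b_i:
  g_1((-1, -3)) = -2
  g_2((-1, -3)) = 0
Stationarity residual: grad f(x) + sum_i lambda_i a_i = (0, 0)
  -> stationarity OK
Primal feasibility (all g_i <= 0): OK
Dual feasibility (all lambda_i >= 0): FAILS
Complementary slackness (lambda_i * g_i(x) = 0 for all i): OK

Verdict: the first failing condition is dual_feasibility -> dual.

dual


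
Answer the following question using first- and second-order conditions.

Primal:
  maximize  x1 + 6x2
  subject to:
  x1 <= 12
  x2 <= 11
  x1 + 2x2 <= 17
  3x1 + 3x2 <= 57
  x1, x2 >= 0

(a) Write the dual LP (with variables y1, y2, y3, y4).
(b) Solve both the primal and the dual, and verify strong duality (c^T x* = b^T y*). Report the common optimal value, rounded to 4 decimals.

The standard primal-dual pair for 'max c^T x s.t. A x <= b, x >= 0' is:
  Dual:  min b^T y  s.t.  A^T y >= c,  y >= 0.

So the dual LP is:
  minimize  12y1 + 11y2 + 17y3 + 57y4
  subject to:
    y1 + y3 + 3y4 >= 1
    y2 + 2y3 + 3y4 >= 6
    y1, y2, y3, y4 >= 0

Solving the primal: x* = (0, 8.5).
  primal value c^T x* = 51.
Solving the dual: y* = (0, 0, 3, 0).
  dual value b^T y* = 51.
Strong duality: c^T x* = b^T y*. Confirmed.

51


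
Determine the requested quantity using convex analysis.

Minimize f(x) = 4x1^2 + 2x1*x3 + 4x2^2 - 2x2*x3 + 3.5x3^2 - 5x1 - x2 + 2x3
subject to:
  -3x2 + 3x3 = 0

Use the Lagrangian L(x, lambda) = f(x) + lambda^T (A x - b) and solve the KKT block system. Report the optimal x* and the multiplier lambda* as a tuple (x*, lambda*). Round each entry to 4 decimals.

Form the Lagrangian:
  L(x, lambda) = (1/2) x^T Q x + c^T x + lambda^T (A x - b)
Stationarity (grad_x L = 0): Q x + c + A^T lambda = 0.
Primal feasibility: A x = b.

This gives the KKT block system:
  [ Q   A^T ] [ x     ]   [-c ]
  [ A    0  ] [ lambda ] = [ b ]

Solving the linear system:
  x*      = (0.6786, -0.2143, -0.2143)
  lambda* = (-0.7619)
  f(x*)   = -1.8036

x* = (0.6786, -0.2143, -0.2143), lambda* = (-0.7619)


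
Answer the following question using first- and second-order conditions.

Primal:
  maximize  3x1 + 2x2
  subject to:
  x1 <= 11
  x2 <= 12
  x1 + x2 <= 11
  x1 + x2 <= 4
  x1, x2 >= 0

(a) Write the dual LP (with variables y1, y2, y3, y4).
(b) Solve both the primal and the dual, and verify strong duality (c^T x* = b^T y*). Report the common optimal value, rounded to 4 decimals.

The standard primal-dual pair for 'max c^T x s.t. A x <= b, x >= 0' is:
  Dual:  min b^T y  s.t.  A^T y >= c,  y >= 0.

So the dual LP is:
  minimize  11y1 + 12y2 + 11y3 + 4y4
  subject to:
    y1 + y3 + y4 >= 3
    y2 + y3 + y4 >= 2
    y1, y2, y3, y4 >= 0

Solving the primal: x* = (4, 0).
  primal value c^T x* = 12.
Solving the dual: y* = (0, 0, 0, 3).
  dual value b^T y* = 12.
Strong duality: c^T x* = b^T y*. Confirmed.

12


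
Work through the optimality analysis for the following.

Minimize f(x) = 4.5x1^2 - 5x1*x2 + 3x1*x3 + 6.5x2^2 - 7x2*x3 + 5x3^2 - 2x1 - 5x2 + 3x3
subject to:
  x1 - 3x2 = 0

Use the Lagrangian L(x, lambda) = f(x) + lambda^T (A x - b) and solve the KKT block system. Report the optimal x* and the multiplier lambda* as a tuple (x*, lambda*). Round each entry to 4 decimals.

Form the Lagrangian:
  L(x, lambda) = (1/2) x^T Q x + c^T x + lambda^T (A x - b)
Stationarity (grad_x L = 0): Q x + c + A^T lambda = 0.
Primal feasibility: A x = b.

This gives the KKT block system:
  [ Q   A^T ] [ x     ]   [-c ]
  [ A    0  ] [ lambda ] = [ b ]

Solving the linear system:
  x*      = (0.5472, 0.1824, -0.3365)
  lambda* = (-1.0031)
  f(x*)   = -1.5079

x* = (0.5472, 0.1824, -0.3365), lambda* = (-1.0031)


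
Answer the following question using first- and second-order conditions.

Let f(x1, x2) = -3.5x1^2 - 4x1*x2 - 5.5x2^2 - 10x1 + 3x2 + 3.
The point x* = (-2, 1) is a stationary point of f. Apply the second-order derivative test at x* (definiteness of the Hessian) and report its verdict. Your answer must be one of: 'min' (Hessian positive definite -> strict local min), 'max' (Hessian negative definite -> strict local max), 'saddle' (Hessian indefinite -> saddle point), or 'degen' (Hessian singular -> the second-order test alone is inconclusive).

Compute the Hessian H = grad^2 f:
  H = [[-7, -4], [-4, -11]]
Verify stationarity: grad f(x*) = H x* + g = (0, 0).
Eigenvalues of H: -13.4721, -4.5279.
Both eigenvalues < 0, so H is negative definite -> x* is a strict local max.

max


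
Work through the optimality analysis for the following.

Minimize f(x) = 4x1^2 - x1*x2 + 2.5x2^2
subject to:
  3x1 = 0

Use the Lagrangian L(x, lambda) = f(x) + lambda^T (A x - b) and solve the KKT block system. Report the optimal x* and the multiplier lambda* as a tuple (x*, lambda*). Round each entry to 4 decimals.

Form the Lagrangian:
  L(x, lambda) = (1/2) x^T Q x + c^T x + lambda^T (A x - b)
Stationarity (grad_x L = 0): Q x + c + A^T lambda = 0.
Primal feasibility: A x = b.

This gives the KKT block system:
  [ Q   A^T ] [ x     ]   [-c ]
  [ A    0  ] [ lambda ] = [ b ]

Solving the linear system:
  x*      = (0, 0)
  lambda* = (0)
  f(x*)   = 0

x* = (0, 0), lambda* = (0)


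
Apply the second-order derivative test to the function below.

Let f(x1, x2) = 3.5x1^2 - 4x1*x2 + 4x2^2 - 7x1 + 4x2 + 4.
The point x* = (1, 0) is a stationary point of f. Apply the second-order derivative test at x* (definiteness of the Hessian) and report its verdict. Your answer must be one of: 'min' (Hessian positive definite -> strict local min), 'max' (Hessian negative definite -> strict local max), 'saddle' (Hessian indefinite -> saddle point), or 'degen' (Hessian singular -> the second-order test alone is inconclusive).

Compute the Hessian H = grad^2 f:
  H = [[7, -4], [-4, 8]]
Verify stationarity: grad f(x*) = H x* + g = (0, 0).
Eigenvalues of H: 3.4689, 11.5311.
Both eigenvalues > 0, so H is positive definite -> x* is a strict local min.

min


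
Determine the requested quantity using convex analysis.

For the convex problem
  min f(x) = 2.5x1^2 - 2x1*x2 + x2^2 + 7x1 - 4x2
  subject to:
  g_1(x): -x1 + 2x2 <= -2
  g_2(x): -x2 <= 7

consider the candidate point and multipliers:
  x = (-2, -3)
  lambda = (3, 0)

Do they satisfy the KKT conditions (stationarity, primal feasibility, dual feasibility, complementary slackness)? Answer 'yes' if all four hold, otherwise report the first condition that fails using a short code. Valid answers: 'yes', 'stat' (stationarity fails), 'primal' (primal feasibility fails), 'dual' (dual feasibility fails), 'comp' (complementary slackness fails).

Gradient of f: grad f(x) = Q x + c = (3, -6)
Constraint values g_i(x) = a_i^T x - b_i:
  g_1((-2, -3)) = -2
  g_2((-2, -3)) = -4
Stationarity residual: grad f(x) + sum_i lambda_i a_i = (0, 0)
  -> stationarity OK
Primal feasibility (all g_i <= 0): OK
Dual feasibility (all lambda_i >= 0): OK
Complementary slackness (lambda_i * g_i(x) = 0 for all i): FAILS

Verdict: the first failing condition is complementary_slackness -> comp.

comp


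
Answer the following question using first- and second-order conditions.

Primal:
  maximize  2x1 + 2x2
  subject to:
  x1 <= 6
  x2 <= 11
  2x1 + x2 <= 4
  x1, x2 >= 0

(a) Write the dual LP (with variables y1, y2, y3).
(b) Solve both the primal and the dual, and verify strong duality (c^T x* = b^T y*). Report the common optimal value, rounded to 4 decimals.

The standard primal-dual pair for 'max c^T x s.t. A x <= b, x >= 0' is:
  Dual:  min b^T y  s.t.  A^T y >= c,  y >= 0.

So the dual LP is:
  minimize  6y1 + 11y2 + 4y3
  subject to:
    y1 + 2y3 >= 2
    y2 + y3 >= 2
    y1, y2, y3 >= 0

Solving the primal: x* = (0, 4).
  primal value c^T x* = 8.
Solving the dual: y* = (0, 0, 2).
  dual value b^T y* = 8.
Strong duality: c^T x* = b^T y*. Confirmed.

8


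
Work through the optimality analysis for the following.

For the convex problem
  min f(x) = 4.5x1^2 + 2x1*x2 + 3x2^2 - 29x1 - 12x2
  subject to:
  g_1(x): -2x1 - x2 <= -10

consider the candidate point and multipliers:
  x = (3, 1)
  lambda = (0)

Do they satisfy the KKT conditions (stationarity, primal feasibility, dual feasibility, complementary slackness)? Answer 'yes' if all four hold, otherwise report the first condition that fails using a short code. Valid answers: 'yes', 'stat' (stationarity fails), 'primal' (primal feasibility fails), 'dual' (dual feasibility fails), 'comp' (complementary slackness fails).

Gradient of f: grad f(x) = Q x + c = (0, 0)
Constraint values g_i(x) = a_i^T x - b_i:
  g_1((3, 1)) = 3
Stationarity residual: grad f(x) + sum_i lambda_i a_i = (0, 0)
  -> stationarity OK
Primal feasibility (all g_i <= 0): FAILS
Dual feasibility (all lambda_i >= 0): OK
Complementary slackness (lambda_i * g_i(x) = 0 for all i): OK

Verdict: the first failing condition is primal_feasibility -> primal.

primal


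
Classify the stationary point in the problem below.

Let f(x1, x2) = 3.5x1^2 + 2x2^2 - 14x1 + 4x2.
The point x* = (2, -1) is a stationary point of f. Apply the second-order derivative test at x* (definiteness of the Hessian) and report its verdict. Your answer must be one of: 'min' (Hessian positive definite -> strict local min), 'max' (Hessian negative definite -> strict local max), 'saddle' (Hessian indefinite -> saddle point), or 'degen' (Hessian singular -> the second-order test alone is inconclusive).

Compute the Hessian H = grad^2 f:
  H = [[7, 0], [0, 4]]
Verify stationarity: grad f(x*) = H x* + g = (0, 0).
Eigenvalues of H: 4, 7.
Both eigenvalues > 0, so H is positive definite -> x* is a strict local min.

min


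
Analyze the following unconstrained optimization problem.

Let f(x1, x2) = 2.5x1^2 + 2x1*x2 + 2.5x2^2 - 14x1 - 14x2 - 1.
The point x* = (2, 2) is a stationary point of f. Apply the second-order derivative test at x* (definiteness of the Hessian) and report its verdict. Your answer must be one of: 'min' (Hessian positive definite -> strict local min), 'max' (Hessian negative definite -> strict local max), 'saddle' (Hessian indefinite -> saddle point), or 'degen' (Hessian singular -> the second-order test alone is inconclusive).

Compute the Hessian H = grad^2 f:
  H = [[5, 2], [2, 5]]
Verify stationarity: grad f(x*) = H x* + g = (0, 0).
Eigenvalues of H: 3, 7.
Both eigenvalues > 0, so H is positive definite -> x* is a strict local min.

min


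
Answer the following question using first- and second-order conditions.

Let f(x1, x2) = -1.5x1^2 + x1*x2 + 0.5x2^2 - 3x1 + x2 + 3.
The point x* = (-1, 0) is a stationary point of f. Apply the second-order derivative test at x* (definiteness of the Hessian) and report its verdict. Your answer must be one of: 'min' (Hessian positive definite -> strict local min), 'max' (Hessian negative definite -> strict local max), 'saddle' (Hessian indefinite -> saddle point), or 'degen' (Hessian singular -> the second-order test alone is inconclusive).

Compute the Hessian H = grad^2 f:
  H = [[-3, 1], [1, 1]]
Verify stationarity: grad f(x*) = H x* + g = (0, 0).
Eigenvalues of H: -3.2361, 1.2361.
Eigenvalues have mixed signs, so H is indefinite -> x* is a saddle point.

saddle


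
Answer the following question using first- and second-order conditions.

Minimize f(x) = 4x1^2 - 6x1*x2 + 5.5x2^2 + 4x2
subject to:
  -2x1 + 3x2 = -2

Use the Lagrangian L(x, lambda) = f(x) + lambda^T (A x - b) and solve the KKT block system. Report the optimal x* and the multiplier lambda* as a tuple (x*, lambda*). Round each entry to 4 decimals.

Form the Lagrangian:
  L(x, lambda) = (1/2) x^T Q x + c^T x + lambda^T (A x - b)
Stationarity (grad_x L = 0): Q x + c + A^T lambda = 0.
Primal feasibility: A x = b.

This gives the KKT block system:
  [ Q   A^T ] [ x     ]   [-c ]
  [ A    0  ] [ lambda ] = [ b ]

Solving the linear system:
  x*      = (-0.3636, -0.9091)
  lambda* = (1.2727)
  f(x*)   = -0.5455

x* = (-0.3636, -0.9091), lambda* = (1.2727)


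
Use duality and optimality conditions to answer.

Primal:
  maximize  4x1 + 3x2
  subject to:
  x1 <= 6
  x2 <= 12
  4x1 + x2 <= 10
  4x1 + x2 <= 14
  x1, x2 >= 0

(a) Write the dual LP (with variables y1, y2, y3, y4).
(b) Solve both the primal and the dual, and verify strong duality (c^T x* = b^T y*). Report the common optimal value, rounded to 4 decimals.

The standard primal-dual pair for 'max c^T x s.t. A x <= b, x >= 0' is:
  Dual:  min b^T y  s.t.  A^T y >= c,  y >= 0.

So the dual LP is:
  minimize  6y1 + 12y2 + 10y3 + 14y4
  subject to:
    y1 + 4y3 + 4y4 >= 4
    y2 + y3 + y4 >= 3
    y1, y2, y3, y4 >= 0

Solving the primal: x* = (0, 10).
  primal value c^T x* = 30.
Solving the dual: y* = (0, 0, 3, 0).
  dual value b^T y* = 30.
Strong duality: c^T x* = b^T y*. Confirmed.

30


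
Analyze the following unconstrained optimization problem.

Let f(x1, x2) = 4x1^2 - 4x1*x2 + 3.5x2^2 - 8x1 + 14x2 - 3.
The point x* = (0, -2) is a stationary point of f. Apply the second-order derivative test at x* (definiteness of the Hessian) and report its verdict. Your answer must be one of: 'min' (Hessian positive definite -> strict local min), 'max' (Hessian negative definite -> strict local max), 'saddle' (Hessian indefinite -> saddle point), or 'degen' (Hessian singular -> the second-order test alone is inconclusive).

Compute the Hessian H = grad^2 f:
  H = [[8, -4], [-4, 7]]
Verify stationarity: grad f(x*) = H x* + g = (0, 0).
Eigenvalues of H: 3.4689, 11.5311.
Both eigenvalues > 0, so H is positive definite -> x* is a strict local min.

min


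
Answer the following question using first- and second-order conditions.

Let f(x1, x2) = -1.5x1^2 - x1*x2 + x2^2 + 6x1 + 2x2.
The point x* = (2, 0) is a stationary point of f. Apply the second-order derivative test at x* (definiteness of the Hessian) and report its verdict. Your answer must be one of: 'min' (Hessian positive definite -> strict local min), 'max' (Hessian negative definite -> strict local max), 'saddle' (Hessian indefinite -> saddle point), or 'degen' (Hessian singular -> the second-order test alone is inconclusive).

Compute the Hessian H = grad^2 f:
  H = [[-3, -1], [-1, 2]]
Verify stationarity: grad f(x*) = H x* + g = (0, 0).
Eigenvalues of H: -3.1926, 2.1926.
Eigenvalues have mixed signs, so H is indefinite -> x* is a saddle point.

saddle


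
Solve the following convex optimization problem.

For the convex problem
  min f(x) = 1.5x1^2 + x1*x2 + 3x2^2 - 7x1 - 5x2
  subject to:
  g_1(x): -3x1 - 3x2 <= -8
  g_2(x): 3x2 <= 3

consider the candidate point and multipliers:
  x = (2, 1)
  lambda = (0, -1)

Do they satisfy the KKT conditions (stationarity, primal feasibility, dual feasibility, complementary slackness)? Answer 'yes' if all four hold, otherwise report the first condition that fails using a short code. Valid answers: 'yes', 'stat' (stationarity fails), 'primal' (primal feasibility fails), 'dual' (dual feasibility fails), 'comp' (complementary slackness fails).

Gradient of f: grad f(x) = Q x + c = (0, 3)
Constraint values g_i(x) = a_i^T x - b_i:
  g_1((2, 1)) = -1
  g_2((2, 1)) = 0
Stationarity residual: grad f(x) + sum_i lambda_i a_i = (0, 0)
  -> stationarity OK
Primal feasibility (all g_i <= 0): OK
Dual feasibility (all lambda_i >= 0): FAILS
Complementary slackness (lambda_i * g_i(x) = 0 for all i): OK

Verdict: the first failing condition is dual_feasibility -> dual.

dual


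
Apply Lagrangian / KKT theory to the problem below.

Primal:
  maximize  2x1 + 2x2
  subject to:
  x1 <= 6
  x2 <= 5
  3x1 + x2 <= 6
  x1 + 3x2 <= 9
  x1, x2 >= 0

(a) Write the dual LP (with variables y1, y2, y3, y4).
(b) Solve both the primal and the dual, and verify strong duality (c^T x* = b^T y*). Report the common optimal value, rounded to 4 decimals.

The standard primal-dual pair for 'max c^T x s.t. A x <= b, x >= 0' is:
  Dual:  min b^T y  s.t.  A^T y >= c,  y >= 0.

So the dual LP is:
  minimize  6y1 + 5y2 + 6y3 + 9y4
  subject to:
    y1 + 3y3 + y4 >= 2
    y2 + y3 + 3y4 >= 2
    y1, y2, y3, y4 >= 0

Solving the primal: x* = (1.125, 2.625).
  primal value c^T x* = 7.5.
Solving the dual: y* = (0, 0, 0.5, 0.5).
  dual value b^T y* = 7.5.
Strong duality: c^T x* = b^T y*. Confirmed.

7.5


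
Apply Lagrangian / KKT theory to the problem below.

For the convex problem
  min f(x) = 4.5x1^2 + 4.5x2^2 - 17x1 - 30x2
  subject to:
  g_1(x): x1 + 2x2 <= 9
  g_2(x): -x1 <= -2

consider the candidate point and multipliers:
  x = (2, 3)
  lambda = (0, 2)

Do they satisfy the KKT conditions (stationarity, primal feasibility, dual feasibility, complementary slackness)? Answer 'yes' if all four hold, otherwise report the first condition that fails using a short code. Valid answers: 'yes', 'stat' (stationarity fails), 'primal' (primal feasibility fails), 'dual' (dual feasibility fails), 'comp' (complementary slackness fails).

Gradient of f: grad f(x) = Q x + c = (1, -3)
Constraint values g_i(x) = a_i^T x - b_i:
  g_1((2, 3)) = -1
  g_2((2, 3)) = 0
Stationarity residual: grad f(x) + sum_i lambda_i a_i = (-1, -3)
  -> stationarity FAILS
Primal feasibility (all g_i <= 0): OK
Dual feasibility (all lambda_i >= 0): OK
Complementary slackness (lambda_i * g_i(x) = 0 for all i): OK

Verdict: the first failing condition is stationarity -> stat.

stat


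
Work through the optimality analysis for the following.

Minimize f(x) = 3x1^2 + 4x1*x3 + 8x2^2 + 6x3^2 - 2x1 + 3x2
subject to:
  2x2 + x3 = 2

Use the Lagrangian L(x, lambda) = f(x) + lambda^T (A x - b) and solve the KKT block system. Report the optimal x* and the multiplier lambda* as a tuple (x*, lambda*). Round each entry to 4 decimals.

Form the Lagrangian:
  L(x, lambda) = (1/2) x^T Q x + c^T x + lambda^T (A x - b)
Stationarity (grad_x L = 0): Q x + c + A^T lambda = 0.
Primal feasibility: A x = b.

This gives the KKT block system:
  [ Q   A^T ] [ x     ]   [-c ]
  [ A    0  ] [ lambda ] = [ b ]

Solving the linear system:
  x*      = (-0.075, 0.6937, 0.6125)
  lambda* = (-7.05)
  f(x*)   = 8.1656

x* = (-0.075, 0.6937, 0.6125), lambda* = (-7.05)


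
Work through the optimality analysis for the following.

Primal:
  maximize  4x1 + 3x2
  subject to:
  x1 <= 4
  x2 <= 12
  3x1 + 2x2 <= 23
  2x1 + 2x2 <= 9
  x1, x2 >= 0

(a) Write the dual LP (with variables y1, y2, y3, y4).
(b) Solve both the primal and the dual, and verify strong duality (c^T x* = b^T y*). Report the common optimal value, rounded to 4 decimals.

The standard primal-dual pair for 'max c^T x s.t. A x <= b, x >= 0' is:
  Dual:  min b^T y  s.t.  A^T y >= c,  y >= 0.

So the dual LP is:
  minimize  4y1 + 12y2 + 23y3 + 9y4
  subject to:
    y1 + 3y3 + 2y4 >= 4
    y2 + 2y3 + 2y4 >= 3
    y1, y2, y3, y4 >= 0

Solving the primal: x* = (4, 0.5).
  primal value c^T x* = 17.5.
Solving the dual: y* = (1, 0, 0, 1.5).
  dual value b^T y* = 17.5.
Strong duality: c^T x* = b^T y*. Confirmed.

17.5


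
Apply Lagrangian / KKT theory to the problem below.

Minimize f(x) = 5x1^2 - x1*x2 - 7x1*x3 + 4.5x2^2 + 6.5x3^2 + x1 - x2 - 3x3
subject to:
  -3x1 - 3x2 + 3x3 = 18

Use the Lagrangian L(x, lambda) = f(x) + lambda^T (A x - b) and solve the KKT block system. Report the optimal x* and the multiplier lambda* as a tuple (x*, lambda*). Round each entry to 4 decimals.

Form the Lagrangian:
  L(x, lambda) = (1/2) x^T Q x + c^T x + lambda^T (A x - b)
Stationarity (grad_x L = 0): Q x + c + A^T lambda = 0.
Primal feasibility: A x = b.

This gives the KKT block system:
  [ Q   A^T ] [ x     ]   [-c ]
  [ A    0  ] [ lambda ] = [ b ]

Solving the linear system:
  x*      = (-2.185, -2.8671, 0.948)
  lambda* = (-8.2062)
  f(x*)   = 72.7746

x* = (-2.185, -2.8671, 0.948), lambda* = (-8.2062)


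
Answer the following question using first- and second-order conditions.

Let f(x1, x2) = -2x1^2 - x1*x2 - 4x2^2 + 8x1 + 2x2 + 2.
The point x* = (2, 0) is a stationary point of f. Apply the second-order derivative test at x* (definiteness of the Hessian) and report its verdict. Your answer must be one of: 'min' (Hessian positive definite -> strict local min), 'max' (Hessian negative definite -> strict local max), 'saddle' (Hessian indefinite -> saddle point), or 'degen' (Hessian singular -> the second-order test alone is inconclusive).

Compute the Hessian H = grad^2 f:
  H = [[-4, -1], [-1, -8]]
Verify stationarity: grad f(x*) = H x* + g = (0, 0).
Eigenvalues of H: -8.2361, -3.7639.
Both eigenvalues < 0, so H is negative definite -> x* is a strict local max.

max


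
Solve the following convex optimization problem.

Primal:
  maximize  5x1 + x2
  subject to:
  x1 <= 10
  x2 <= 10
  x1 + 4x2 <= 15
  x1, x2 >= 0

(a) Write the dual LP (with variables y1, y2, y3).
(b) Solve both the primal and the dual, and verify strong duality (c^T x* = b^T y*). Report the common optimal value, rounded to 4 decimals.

The standard primal-dual pair for 'max c^T x s.t. A x <= b, x >= 0' is:
  Dual:  min b^T y  s.t.  A^T y >= c,  y >= 0.

So the dual LP is:
  minimize  10y1 + 10y2 + 15y3
  subject to:
    y1 + y3 >= 5
    y2 + 4y3 >= 1
    y1, y2, y3 >= 0

Solving the primal: x* = (10, 1.25).
  primal value c^T x* = 51.25.
Solving the dual: y* = (4.75, 0, 0.25).
  dual value b^T y* = 51.25.
Strong duality: c^T x* = b^T y*. Confirmed.

51.25


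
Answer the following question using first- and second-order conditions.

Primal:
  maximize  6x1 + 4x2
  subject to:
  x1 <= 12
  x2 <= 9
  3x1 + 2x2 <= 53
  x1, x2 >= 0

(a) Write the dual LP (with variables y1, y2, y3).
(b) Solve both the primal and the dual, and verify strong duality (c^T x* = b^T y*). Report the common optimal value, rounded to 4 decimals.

The standard primal-dual pair for 'max c^T x s.t. A x <= b, x >= 0' is:
  Dual:  min b^T y  s.t.  A^T y >= c,  y >= 0.

So the dual LP is:
  minimize  12y1 + 9y2 + 53y3
  subject to:
    y1 + 3y3 >= 6
    y2 + 2y3 >= 4
    y1, y2, y3 >= 0

Solving the primal: x* = (11.6667, 9).
  primal value c^T x* = 106.
Solving the dual: y* = (0, 0, 2).
  dual value b^T y* = 106.
Strong duality: c^T x* = b^T y*. Confirmed.

106


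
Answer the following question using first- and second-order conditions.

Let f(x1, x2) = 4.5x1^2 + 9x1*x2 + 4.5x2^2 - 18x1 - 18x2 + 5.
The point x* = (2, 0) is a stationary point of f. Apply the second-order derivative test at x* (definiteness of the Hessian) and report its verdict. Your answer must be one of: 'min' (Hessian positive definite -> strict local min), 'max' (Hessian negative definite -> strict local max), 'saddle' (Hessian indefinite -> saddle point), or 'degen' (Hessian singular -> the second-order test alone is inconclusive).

Compute the Hessian H = grad^2 f:
  H = [[9, 9], [9, 9]]
Verify stationarity: grad f(x*) = H x* + g = (0, 0).
Eigenvalues of H: 0, 18.
H has a zero eigenvalue (singular; positive semidefinite but not definite), so H is neither positive definite, negative definite, nor indefinite. The second-order test alone is inconclusive -> degen.
(Indeed, f is constant along the null direction of H through x*, so x* is not a strict local extremum.)

degen


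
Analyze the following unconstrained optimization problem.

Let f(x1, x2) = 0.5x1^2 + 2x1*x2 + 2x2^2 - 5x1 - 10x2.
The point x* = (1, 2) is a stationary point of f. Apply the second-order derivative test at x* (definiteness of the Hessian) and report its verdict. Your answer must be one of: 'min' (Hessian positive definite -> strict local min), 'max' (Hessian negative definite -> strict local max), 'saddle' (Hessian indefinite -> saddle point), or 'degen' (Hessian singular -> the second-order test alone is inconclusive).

Compute the Hessian H = grad^2 f:
  H = [[1, 2], [2, 4]]
Verify stationarity: grad f(x*) = H x* + g = (0, 0).
Eigenvalues of H: 0, 5.
H has a zero eigenvalue (singular; positive semidefinite but not definite), so H is neither positive definite, negative definite, nor indefinite. The second-order test alone is inconclusive -> degen.
(Indeed, f is constant along the null direction of H through x*, so x* is not a strict local extremum.)

degen


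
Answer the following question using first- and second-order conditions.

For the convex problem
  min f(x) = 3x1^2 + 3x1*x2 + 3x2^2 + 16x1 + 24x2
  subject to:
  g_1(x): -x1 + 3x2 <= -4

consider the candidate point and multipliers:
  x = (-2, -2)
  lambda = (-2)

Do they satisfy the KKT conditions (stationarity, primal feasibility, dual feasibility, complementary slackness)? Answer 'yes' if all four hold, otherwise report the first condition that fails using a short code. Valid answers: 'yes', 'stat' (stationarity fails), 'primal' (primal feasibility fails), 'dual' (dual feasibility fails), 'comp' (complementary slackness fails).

Gradient of f: grad f(x) = Q x + c = (-2, 6)
Constraint values g_i(x) = a_i^T x - b_i:
  g_1((-2, -2)) = 0
Stationarity residual: grad f(x) + sum_i lambda_i a_i = (0, 0)
  -> stationarity OK
Primal feasibility (all g_i <= 0): OK
Dual feasibility (all lambda_i >= 0): FAILS
Complementary slackness (lambda_i * g_i(x) = 0 for all i): OK

Verdict: the first failing condition is dual_feasibility -> dual.

dual


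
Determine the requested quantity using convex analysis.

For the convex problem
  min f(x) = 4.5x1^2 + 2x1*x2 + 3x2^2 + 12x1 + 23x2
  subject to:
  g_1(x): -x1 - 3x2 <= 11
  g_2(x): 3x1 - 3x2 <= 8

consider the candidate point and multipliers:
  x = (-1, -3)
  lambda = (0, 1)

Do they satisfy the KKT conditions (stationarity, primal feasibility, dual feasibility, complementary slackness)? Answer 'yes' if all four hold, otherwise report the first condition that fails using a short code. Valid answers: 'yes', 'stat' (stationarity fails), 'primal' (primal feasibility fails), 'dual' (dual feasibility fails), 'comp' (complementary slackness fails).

Gradient of f: grad f(x) = Q x + c = (-3, 3)
Constraint values g_i(x) = a_i^T x - b_i:
  g_1((-1, -3)) = -1
  g_2((-1, -3)) = -2
Stationarity residual: grad f(x) + sum_i lambda_i a_i = (0, 0)
  -> stationarity OK
Primal feasibility (all g_i <= 0): OK
Dual feasibility (all lambda_i >= 0): OK
Complementary slackness (lambda_i * g_i(x) = 0 for all i): FAILS

Verdict: the first failing condition is complementary_slackness -> comp.

comp


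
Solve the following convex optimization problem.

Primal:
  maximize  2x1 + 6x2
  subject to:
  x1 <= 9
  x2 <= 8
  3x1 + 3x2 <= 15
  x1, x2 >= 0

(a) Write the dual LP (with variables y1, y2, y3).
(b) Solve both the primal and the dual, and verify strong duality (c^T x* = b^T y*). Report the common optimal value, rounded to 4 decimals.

The standard primal-dual pair for 'max c^T x s.t. A x <= b, x >= 0' is:
  Dual:  min b^T y  s.t.  A^T y >= c,  y >= 0.

So the dual LP is:
  minimize  9y1 + 8y2 + 15y3
  subject to:
    y1 + 3y3 >= 2
    y2 + 3y3 >= 6
    y1, y2, y3 >= 0

Solving the primal: x* = (0, 5).
  primal value c^T x* = 30.
Solving the dual: y* = (0, 0, 2).
  dual value b^T y* = 30.
Strong duality: c^T x* = b^T y*. Confirmed.

30


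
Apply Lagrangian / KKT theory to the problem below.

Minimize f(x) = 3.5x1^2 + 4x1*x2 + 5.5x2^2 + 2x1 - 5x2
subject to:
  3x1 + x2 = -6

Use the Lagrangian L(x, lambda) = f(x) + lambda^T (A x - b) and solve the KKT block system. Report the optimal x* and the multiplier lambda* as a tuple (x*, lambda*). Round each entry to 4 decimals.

Form the Lagrangian:
  L(x, lambda) = (1/2) x^T Q x + c^T x + lambda^T (A x - b)
Stationarity (grad_x L = 0): Q x + c + A^T lambda = 0.
Primal feasibility: A x = b.

This gives the KKT block system:
  [ Q   A^T ] [ x     ]   [-c ]
  [ A    0  ] [ lambda ] = [ b ]

Solving the linear system:
  x*      = (-2.3293, 0.9878)
  lambda* = (3.4512)
  f(x*)   = 5.5549

x* = (-2.3293, 0.9878), lambda* = (3.4512)


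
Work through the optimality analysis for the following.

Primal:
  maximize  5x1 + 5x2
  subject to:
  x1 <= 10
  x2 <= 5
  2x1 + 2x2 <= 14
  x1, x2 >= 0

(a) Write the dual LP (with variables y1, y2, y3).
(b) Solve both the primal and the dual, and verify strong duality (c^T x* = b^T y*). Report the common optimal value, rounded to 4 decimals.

The standard primal-dual pair for 'max c^T x s.t. A x <= b, x >= 0' is:
  Dual:  min b^T y  s.t.  A^T y >= c,  y >= 0.

So the dual LP is:
  minimize  10y1 + 5y2 + 14y3
  subject to:
    y1 + 2y3 >= 5
    y2 + 2y3 >= 5
    y1, y2, y3 >= 0

Solving the primal: x* = (7, 0).
  primal value c^T x* = 35.
Solving the dual: y* = (0, 0, 2.5).
  dual value b^T y* = 35.
Strong duality: c^T x* = b^T y*. Confirmed.

35


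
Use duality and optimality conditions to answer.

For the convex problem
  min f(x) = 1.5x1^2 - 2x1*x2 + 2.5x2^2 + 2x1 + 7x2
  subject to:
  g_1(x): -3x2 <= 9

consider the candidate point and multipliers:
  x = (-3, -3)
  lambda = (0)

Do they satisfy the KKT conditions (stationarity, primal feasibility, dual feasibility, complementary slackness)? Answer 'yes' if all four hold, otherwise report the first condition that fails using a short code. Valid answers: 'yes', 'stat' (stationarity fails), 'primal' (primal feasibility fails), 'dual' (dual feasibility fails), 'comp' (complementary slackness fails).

Gradient of f: grad f(x) = Q x + c = (-1, -2)
Constraint values g_i(x) = a_i^T x - b_i:
  g_1((-3, -3)) = 0
Stationarity residual: grad f(x) + sum_i lambda_i a_i = (-1, -2)
  -> stationarity FAILS
Primal feasibility (all g_i <= 0): OK
Dual feasibility (all lambda_i >= 0): OK
Complementary slackness (lambda_i * g_i(x) = 0 for all i): OK

Verdict: the first failing condition is stationarity -> stat.

stat


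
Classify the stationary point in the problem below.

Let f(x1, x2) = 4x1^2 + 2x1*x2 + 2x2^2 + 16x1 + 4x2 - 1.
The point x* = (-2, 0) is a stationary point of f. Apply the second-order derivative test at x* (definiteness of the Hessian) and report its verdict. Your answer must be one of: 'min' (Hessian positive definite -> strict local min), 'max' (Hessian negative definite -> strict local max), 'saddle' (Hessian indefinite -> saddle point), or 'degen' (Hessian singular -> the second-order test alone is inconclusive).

Compute the Hessian H = grad^2 f:
  H = [[8, 2], [2, 4]]
Verify stationarity: grad f(x*) = H x* + g = (0, 0).
Eigenvalues of H: 3.1716, 8.8284.
Both eigenvalues > 0, so H is positive definite -> x* is a strict local min.

min


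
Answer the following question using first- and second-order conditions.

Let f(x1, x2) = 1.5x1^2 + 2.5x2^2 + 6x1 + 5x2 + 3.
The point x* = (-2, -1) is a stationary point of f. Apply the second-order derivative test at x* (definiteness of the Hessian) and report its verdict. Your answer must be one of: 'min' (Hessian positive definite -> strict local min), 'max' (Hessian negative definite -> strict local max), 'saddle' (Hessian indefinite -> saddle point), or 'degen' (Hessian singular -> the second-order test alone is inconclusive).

Compute the Hessian H = grad^2 f:
  H = [[3, 0], [0, 5]]
Verify stationarity: grad f(x*) = H x* + g = (0, 0).
Eigenvalues of H: 3, 5.
Both eigenvalues > 0, so H is positive definite -> x* is a strict local min.

min


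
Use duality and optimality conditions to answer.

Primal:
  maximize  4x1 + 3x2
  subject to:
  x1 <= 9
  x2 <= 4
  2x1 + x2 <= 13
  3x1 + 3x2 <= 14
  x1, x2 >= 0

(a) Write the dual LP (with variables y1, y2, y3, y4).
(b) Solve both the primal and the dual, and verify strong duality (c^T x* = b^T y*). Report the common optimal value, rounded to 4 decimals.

The standard primal-dual pair for 'max c^T x s.t. A x <= b, x >= 0' is:
  Dual:  min b^T y  s.t.  A^T y >= c,  y >= 0.

So the dual LP is:
  minimize  9y1 + 4y2 + 13y3 + 14y4
  subject to:
    y1 + 2y3 + 3y4 >= 4
    y2 + y3 + 3y4 >= 3
    y1, y2, y3, y4 >= 0

Solving the primal: x* = (4.6667, 0).
  primal value c^T x* = 18.6667.
Solving the dual: y* = (0, 0, 0, 1.3333).
  dual value b^T y* = 18.6667.
Strong duality: c^T x* = b^T y*. Confirmed.

18.6667


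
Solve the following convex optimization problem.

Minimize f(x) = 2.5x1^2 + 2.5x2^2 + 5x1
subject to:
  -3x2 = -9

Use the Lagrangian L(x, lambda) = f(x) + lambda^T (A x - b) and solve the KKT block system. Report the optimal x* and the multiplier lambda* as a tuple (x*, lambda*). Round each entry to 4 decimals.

Form the Lagrangian:
  L(x, lambda) = (1/2) x^T Q x + c^T x + lambda^T (A x - b)
Stationarity (grad_x L = 0): Q x + c + A^T lambda = 0.
Primal feasibility: A x = b.

This gives the KKT block system:
  [ Q   A^T ] [ x     ]   [-c ]
  [ A    0  ] [ lambda ] = [ b ]

Solving the linear system:
  x*      = (-1, 3)
  lambda* = (5)
  f(x*)   = 20

x* = (-1, 3), lambda* = (5)


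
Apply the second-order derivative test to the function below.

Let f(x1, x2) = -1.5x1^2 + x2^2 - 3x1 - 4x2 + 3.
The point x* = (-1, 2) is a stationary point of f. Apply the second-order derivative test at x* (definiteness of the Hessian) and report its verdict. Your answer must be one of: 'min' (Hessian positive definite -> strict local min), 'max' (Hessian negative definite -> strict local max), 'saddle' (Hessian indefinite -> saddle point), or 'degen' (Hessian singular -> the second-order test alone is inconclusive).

Compute the Hessian H = grad^2 f:
  H = [[-3, 0], [0, 2]]
Verify stationarity: grad f(x*) = H x* + g = (0, 0).
Eigenvalues of H: -3, 2.
Eigenvalues have mixed signs, so H is indefinite -> x* is a saddle point.

saddle


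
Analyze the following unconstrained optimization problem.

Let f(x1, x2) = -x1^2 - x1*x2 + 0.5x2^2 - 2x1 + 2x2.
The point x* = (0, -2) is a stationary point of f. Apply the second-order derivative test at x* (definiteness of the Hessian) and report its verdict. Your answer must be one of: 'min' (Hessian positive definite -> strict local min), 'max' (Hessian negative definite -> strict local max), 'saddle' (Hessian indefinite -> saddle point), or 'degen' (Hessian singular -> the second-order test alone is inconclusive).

Compute the Hessian H = grad^2 f:
  H = [[-2, -1], [-1, 1]]
Verify stationarity: grad f(x*) = H x* + g = (0, 0).
Eigenvalues of H: -2.3028, 1.3028.
Eigenvalues have mixed signs, so H is indefinite -> x* is a saddle point.

saddle


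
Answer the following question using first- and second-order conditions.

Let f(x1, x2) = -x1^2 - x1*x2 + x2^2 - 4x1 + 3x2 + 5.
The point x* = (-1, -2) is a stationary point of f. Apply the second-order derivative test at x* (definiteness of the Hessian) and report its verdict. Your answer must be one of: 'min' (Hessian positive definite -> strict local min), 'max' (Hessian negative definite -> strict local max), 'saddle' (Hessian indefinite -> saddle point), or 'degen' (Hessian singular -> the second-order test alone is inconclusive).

Compute the Hessian H = grad^2 f:
  H = [[-2, -1], [-1, 2]]
Verify stationarity: grad f(x*) = H x* + g = (0, 0).
Eigenvalues of H: -2.2361, 2.2361.
Eigenvalues have mixed signs, so H is indefinite -> x* is a saddle point.

saddle


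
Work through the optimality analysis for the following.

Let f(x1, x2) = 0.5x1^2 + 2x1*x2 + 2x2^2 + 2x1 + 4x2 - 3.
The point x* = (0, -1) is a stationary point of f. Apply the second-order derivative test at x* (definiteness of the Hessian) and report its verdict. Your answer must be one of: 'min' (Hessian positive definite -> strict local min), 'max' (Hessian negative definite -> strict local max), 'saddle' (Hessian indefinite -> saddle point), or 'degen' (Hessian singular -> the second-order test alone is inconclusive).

Compute the Hessian H = grad^2 f:
  H = [[1, 2], [2, 4]]
Verify stationarity: grad f(x*) = H x* + g = (0, 0).
Eigenvalues of H: 0, 5.
H has a zero eigenvalue (singular; positive semidefinite but not definite), so H is neither positive definite, negative definite, nor indefinite. The second-order test alone is inconclusive -> degen.
(Indeed, f is constant along the null direction of H through x*, so x* is not a strict local extremum.)

degen


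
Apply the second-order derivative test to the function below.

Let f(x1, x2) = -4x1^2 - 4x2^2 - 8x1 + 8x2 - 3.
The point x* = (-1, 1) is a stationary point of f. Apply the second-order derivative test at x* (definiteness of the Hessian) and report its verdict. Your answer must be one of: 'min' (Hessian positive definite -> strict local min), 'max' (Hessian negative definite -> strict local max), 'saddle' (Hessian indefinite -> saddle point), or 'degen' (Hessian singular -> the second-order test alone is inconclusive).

Compute the Hessian H = grad^2 f:
  H = [[-8, 0], [0, -8]]
Verify stationarity: grad f(x*) = H x* + g = (0, 0).
Eigenvalues of H: -8, -8.
Both eigenvalues < 0, so H is negative definite -> x* is a strict local max.

max


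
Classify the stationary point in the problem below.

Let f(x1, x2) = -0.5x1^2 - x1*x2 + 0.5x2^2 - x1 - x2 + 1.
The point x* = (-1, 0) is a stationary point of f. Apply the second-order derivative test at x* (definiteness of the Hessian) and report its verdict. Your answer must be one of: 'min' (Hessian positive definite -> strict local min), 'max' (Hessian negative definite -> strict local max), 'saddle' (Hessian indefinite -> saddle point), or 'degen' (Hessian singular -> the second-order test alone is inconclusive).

Compute the Hessian H = grad^2 f:
  H = [[-1, -1], [-1, 1]]
Verify stationarity: grad f(x*) = H x* + g = (0, 0).
Eigenvalues of H: -1.4142, 1.4142.
Eigenvalues have mixed signs, so H is indefinite -> x* is a saddle point.

saddle


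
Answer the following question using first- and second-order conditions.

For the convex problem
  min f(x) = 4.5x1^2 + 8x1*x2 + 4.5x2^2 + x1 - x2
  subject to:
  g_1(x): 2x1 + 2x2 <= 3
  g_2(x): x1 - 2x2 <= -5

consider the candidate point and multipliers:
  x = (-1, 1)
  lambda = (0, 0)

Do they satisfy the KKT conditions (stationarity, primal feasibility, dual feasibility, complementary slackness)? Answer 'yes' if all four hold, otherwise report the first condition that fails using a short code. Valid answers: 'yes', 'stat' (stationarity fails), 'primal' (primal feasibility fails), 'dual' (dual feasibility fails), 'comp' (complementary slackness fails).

Gradient of f: grad f(x) = Q x + c = (0, 0)
Constraint values g_i(x) = a_i^T x - b_i:
  g_1((-1, 1)) = -3
  g_2((-1, 1)) = 2
Stationarity residual: grad f(x) + sum_i lambda_i a_i = (0, 0)
  -> stationarity OK
Primal feasibility (all g_i <= 0): FAILS
Dual feasibility (all lambda_i >= 0): OK
Complementary slackness (lambda_i * g_i(x) = 0 for all i): OK

Verdict: the first failing condition is primal_feasibility -> primal.

primal


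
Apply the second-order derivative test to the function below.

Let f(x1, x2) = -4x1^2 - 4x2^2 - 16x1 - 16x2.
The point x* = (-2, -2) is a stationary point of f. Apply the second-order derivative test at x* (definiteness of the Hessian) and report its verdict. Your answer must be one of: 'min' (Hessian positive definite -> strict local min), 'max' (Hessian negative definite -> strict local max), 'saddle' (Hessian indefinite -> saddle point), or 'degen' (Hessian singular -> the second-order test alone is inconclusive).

Compute the Hessian H = grad^2 f:
  H = [[-8, 0], [0, -8]]
Verify stationarity: grad f(x*) = H x* + g = (0, 0).
Eigenvalues of H: -8, -8.
Both eigenvalues < 0, so H is negative definite -> x* is a strict local max.

max


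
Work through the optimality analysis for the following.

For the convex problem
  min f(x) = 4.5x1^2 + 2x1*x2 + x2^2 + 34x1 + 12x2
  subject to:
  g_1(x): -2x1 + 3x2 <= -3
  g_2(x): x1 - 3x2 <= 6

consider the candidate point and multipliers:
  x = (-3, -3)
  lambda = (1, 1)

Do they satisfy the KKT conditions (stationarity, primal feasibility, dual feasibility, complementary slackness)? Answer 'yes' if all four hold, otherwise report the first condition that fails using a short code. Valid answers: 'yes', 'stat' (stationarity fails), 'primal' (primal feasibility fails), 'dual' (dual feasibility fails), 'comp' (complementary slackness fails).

Gradient of f: grad f(x) = Q x + c = (1, 0)
Constraint values g_i(x) = a_i^T x - b_i:
  g_1((-3, -3)) = 0
  g_2((-3, -3)) = 0
Stationarity residual: grad f(x) + sum_i lambda_i a_i = (0, 0)
  -> stationarity OK
Primal feasibility (all g_i <= 0): OK
Dual feasibility (all lambda_i >= 0): OK
Complementary slackness (lambda_i * g_i(x) = 0 for all i): OK

Verdict: yes, KKT holds.

yes
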